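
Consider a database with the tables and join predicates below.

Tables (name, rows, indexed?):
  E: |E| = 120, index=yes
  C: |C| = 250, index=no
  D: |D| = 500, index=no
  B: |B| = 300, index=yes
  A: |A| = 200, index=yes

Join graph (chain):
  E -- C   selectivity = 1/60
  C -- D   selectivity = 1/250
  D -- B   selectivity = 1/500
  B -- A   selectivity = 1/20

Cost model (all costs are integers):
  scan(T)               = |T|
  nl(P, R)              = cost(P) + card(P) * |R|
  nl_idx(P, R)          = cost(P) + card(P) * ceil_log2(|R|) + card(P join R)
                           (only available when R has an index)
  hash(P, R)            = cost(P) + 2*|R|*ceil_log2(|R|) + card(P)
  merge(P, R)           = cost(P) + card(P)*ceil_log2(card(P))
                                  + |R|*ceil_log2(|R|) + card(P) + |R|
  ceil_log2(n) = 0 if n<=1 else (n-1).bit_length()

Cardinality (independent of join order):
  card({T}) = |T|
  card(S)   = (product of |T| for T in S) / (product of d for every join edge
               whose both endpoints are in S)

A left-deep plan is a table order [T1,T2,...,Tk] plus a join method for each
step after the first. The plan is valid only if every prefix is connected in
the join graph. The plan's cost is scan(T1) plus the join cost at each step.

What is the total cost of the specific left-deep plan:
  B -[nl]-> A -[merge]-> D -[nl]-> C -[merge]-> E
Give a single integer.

894260

step 1: scan B: cost=300, card=300
step 2: join A via nl
    card(P join A) = 300*200/(20) = 3000
    cost = 300 + 300*200 = 60300
step 3: join D via merge
    card(P join D) = 3000*500/(500) = 3000
    cost = 60300 + 3000*12 + 500*9 + 3000 + 500 = 104300
step 4: join C via nl
    card(P join C) = 3000*250/(250) = 3000
    cost = 104300 + 3000*250 = 854300
step 5: join E via merge
    card(P join E) = 3000*120/(60) = 6000
    cost = 854300 + 3000*12 + 120*7 + 3000 + 120 = 894260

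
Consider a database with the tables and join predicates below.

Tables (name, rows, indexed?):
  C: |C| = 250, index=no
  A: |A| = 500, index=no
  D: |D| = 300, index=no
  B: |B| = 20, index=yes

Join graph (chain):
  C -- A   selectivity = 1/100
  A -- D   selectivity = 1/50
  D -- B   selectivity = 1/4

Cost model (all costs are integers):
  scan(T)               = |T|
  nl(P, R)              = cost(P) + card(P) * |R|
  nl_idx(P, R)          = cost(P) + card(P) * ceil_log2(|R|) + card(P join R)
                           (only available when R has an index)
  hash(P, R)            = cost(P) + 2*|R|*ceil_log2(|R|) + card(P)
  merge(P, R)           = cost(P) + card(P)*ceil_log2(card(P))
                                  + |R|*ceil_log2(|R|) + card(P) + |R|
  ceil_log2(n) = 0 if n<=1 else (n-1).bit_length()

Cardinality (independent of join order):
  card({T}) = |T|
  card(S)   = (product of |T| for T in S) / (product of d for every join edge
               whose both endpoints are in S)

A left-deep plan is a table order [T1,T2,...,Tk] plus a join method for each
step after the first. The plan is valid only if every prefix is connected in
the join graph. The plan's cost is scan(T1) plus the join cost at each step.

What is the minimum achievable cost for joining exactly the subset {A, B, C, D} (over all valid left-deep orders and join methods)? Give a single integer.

Selinger DP over subsets of {A,B,C,D}:
  {C}: scan cost=250, card=250
  {A}: scan cost=500, card=500
  {D}: scan cost=300, card=300
  {B}: scan cost=20, card=20
  {AC}: card=1250; try (C,hash)→5000, (A,merge)→7500, (C,merge)→7750, (A,hash)→9500, (A,nl)→125250, (C,nl)→125500; best=5000 via (C,hash)
  {AD}: card=3000; try (D,hash)→6400, (A,merge)→8300, (D,merge)→8500, (A,hash)→9600, (A,nl)→150300, (D,nl)→150500; best=6400 via (D,hash)
  {BD}: card=1500; try (B,hash)→800, (D,merge)→3140, (B,nl_idx)→3300, (B,merge)→3420, (D,hash)→5440, (D,nl)→6020 …(+1); best=800 via (B,hash)
  {ACD}: card=7500; try (D,hash)→11650, (C,hash)→13400, (D,merge)→23000, (C,merge)→47650, (D,nl)→380000, (C,nl)→756400; best=11650 via (D,hash)
  {ABD}: card=15000; try (B,hash)→9600, (A,hash)→11300, (A,merge)→23800, (B,nl_idx)→36400, (B,merge)→45520, (B,nl)→66400 …(+1); best=9600 via (B,hash)
  {ABCD}: card=37500; try (B,hash)→19350, (C,hash)→28600, (B,nl_idx)→86650, (B,merge)→116770, (B,nl)→161650, (C,merge)→236850 …(+1); best=19350 via (B,hash)

19350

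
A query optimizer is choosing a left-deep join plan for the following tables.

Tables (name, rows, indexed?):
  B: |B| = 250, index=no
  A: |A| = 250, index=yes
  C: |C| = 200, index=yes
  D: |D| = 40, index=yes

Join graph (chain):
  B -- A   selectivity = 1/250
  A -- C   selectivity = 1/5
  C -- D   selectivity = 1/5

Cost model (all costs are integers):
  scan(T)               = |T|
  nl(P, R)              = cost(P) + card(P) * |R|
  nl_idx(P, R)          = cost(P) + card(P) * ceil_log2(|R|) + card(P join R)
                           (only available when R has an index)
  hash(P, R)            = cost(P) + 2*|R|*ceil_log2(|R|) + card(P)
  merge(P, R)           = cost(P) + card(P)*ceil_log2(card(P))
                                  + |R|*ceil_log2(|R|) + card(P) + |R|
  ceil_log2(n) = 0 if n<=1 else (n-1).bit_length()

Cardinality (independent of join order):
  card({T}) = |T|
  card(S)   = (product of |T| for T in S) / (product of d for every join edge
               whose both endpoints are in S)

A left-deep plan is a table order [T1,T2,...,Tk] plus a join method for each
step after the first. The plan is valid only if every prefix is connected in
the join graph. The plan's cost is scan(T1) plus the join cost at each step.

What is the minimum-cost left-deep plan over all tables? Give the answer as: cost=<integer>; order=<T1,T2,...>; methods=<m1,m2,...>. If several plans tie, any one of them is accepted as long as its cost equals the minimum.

Selinger DP (subsets sized 1..n):
  {B}: scan cost=250, card=250
  {A}: scan cost=250, card=250
  {C}: scan cost=200, card=200
  {D}: scan cost=40, card=40
  {AB}: card=250; try (A,nl_idx)→2500, (B,hash)→4500, (A,hash)→4500, (B,merge)→4750, (A,merge)→4750, (B,nl)→62750 …(+1); best=2500 via (A,nl_idx)
  {AC}: card=10000; try (C,hash)→3700, (A,merge)→4250, (C,merge)→4300, (A,hash)→4400, (A,nl_idx)→11800, (C,nl_idx)→12250 …(+2); best=3700 via (C,hash)
  {CD}: card=1600; try (D,hash)→880, (C,nl_idx)→1960, (C,merge)→2120, (D,merge)→2280, (D,nl_idx)→3000, (C,hash)→3280 …(+2); best=880 via (D,hash)
  {ABC}: card=10000; try (C,hash)→5950, (C,merge)→6550, (C,nl_idx)→14500, (B,hash)→17700, (C,nl)→52500, (B,merge)→155950 …(+1); best=5950 via (C,hash)
  {ACD}: card=80000; try (A,hash)→6480, (D,hash)→14180, (A,merge)→22330, (A,nl_idx)→93680, (D,nl_idx)→143700, (D,merge)→153980 …(+2); best=6480 via (A,hash)
  {ABCD}: card=80000; try (D,hash)→16430, (B,hash)→90480, (D,nl_idx)→145950, (D,merge)→156230, (D,nl)→405950, (B,merge)→1448730 …(+1); best=16430 via (D,hash)

cost=16430; order=B,A,C,D; methods=nl_idx,hash,hash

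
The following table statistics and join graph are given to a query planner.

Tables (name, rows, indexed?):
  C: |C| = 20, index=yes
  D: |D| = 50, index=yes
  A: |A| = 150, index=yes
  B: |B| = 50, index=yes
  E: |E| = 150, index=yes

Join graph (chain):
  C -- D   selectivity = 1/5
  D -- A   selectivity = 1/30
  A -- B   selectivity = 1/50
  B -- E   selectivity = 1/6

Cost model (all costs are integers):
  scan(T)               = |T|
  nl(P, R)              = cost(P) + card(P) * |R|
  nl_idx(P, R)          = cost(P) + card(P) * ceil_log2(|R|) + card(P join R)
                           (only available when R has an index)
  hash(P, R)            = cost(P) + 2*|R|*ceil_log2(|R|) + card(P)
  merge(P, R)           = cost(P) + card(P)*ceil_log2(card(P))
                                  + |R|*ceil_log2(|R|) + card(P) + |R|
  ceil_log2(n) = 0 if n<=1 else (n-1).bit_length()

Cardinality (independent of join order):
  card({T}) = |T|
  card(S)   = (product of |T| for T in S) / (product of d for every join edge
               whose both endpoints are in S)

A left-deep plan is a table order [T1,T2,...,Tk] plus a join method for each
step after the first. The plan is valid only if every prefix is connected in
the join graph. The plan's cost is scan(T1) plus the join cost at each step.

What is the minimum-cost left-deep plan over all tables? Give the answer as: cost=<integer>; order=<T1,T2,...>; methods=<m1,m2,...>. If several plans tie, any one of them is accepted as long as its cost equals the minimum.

cost=5200; order=B,A,D,C,E; methods=nl_idx,hash,hash,hash

Selinger DP (subsets sized 1..n):
  {C}: scan cost=20, card=20
  {D}: scan cost=50, card=50
  {A}: scan cost=150, card=150
  {B}: scan cost=50, card=50
  {E}: scan cost=150, card=150
  {CD}: card=200; try (C,hash)→300, (D,nl_idx)→340, (D,merge)→490, (C,nl_idx)→500, (C,merge)→520, (D,hash)→640 …(+2); best=300 via (C,hash)
  {AD}: card=250; try (A,nl_idx)→700, (D,hash)→900, (D,nl_idx)→1300, (A,merge)→1750, (D,merge)→1850, (A,hash)→2500 …(+2); best=700 via (A,nl_idx)
  {AB}: card=150; try (A,nl_idx)→600, (B,hash)→900, (B,nl_idx)→1200, (A,merge)→1750, (B,merge)→1850, (A,hash)→2500 …(+2); best=600 via (A,nl_idx)
  {BE}: card=1250; try (B,hash)→900, (E,nl_idx)→1700, (E,merge)→1750, (B,merge)→1850, (B,nl_idx)→2300, (E,hash)→2500 …(+2); best=900 via (B,hash)
  {ACD}: card=1000; try (C,hash)→1150, (A,hash)→2900, (A,nl_idx)→2900, (C,nl_idx)→2950, (C,merge)→3070, (A,merge)→3450 …(+2); best=1150 via (C,hash)
  {ABD}: card=250; try (D,hash)→1350, (B,hash)→1550, (D,nl_idx)→1750, (D,merge)→2300, (B,nl_idx)→2450, (B,merge)→3300 …(+2); best=1350 via (D,hash)
  {ABE}: card=3750; try (E,hash)→3150, (E,merge)→3300, (A,hash)→4550, (E,nl_idx)→5550, (A,nl_idx)→14650, (A,merge)→17250 …(+2); best=3150 via (E,hash)
  {ABCD}: card=1000; try (C,hash)→1800, (B,hash)→2750, (C,nl_idx)→3600, (C,merge)→3720, (C,nl)→6350, (B,nl_idx)→8150 …(+2); best=1800 via (C,hash)
  {ABDE}: card=6250; try (E,hash)→4000, (E,merge)→4950, (D,hash)→7500, (E,nl_idx)→9600, (D,nl_idx)→31900, (E,nl)→38850 …(+2); best=4000 via (E,hash)
  {ABCDE}: card=25000; try (E,hash)→5200, (C,hash)→10450, (E,merge)→14150, (E,nl_idx)→34800, (C,nl_idx)→60250, (C,merge)→91620 …(+2); best=5200 via (E,hash)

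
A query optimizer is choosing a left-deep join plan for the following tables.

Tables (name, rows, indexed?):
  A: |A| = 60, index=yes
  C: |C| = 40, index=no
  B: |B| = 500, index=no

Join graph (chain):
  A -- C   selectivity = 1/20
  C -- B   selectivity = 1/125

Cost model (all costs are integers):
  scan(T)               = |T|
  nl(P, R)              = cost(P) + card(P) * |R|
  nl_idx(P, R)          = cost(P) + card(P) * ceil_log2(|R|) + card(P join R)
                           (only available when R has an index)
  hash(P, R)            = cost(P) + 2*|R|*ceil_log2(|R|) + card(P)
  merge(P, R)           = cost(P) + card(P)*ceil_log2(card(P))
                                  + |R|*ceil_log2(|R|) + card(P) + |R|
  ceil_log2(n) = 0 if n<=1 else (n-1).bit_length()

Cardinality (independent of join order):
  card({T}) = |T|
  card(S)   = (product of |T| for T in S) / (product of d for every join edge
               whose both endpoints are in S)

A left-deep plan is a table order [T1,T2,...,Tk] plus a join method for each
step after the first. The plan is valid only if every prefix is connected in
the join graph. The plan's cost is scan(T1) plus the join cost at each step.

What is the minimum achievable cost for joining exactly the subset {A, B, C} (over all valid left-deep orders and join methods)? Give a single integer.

Selinger DP over subsets of {A,B,C}:
  {A}: scan cost=60, card=60
  {C}: scan cost=40, card=40
  {B}: scan cost=500, card=500
  {AC}: card=120; try (A,nl_idx)→400, (C,hash)→600, (A,merge)→740, (C,merge)→760, (A,hash)→800, (A,nl)→2440 …(+1); best=400 via (A,nl_idx)
  {BC}: card=160; try (C,hash)→1480, (B,merge)→5320, (C,merge)→5780, (B,hash)→9080, (B,nl)→20040, (C,nl)→20500; best=1480 via (C,hash)
  {ABC}: card=480; try (A,hash)→2360, (A,nl_idx)→2920, (A,merge)→3340, (B,merge)→6360, (B,hash)→9520, (A,nl)→11080 …(+1); best=2360 via (A,hash)

2360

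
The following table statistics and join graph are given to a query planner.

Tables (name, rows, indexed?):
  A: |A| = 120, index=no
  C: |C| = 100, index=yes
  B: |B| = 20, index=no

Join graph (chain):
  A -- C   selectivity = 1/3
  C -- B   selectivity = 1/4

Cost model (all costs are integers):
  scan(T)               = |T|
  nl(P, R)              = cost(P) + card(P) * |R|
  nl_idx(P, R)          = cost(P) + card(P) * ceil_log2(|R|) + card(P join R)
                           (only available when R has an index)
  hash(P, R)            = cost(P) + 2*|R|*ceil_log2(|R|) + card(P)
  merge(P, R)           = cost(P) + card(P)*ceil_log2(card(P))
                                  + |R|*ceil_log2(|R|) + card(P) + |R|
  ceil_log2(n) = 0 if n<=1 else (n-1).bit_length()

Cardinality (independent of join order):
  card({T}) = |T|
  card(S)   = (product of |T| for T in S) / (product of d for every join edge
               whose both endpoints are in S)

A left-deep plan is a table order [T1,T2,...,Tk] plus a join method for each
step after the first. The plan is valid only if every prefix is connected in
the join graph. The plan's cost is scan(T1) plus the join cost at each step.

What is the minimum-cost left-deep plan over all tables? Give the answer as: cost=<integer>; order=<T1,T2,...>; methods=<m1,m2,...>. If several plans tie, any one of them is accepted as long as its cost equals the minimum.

Selinger DP (subsets sized 1..n):
  {A}: scan cost=120, card=120
  {C}: scan cost=100, card=100
  {B}: scan cost=20, card=20
  {AC}: card=4000; try (C,hash)→1640, (A,merge)→1860, (C,merge)→1880, (A,hash)→1880, (C,nl_idx)→4960, (A,nl)→12100 …(+1); best=1640 via (C,hash)
  {BC}: card=500; try (B,hash)→400, (C,nl_idx)→660, (C,merge)→940, (B,merge)→1020, (C,hash)→1440, (C,nl)→2020 …(+1); best=400 via (B,hash)
  {ABC}: card=20000; try (A,hash)→2580, (B,hash)→5840, (A,merge)→6360, (B,merge)→53760, (A,nl)→60400, (B,nl)→81640; best=2580 via (A,hash)

cost=2580; order=C,B,A; methods=hash,hash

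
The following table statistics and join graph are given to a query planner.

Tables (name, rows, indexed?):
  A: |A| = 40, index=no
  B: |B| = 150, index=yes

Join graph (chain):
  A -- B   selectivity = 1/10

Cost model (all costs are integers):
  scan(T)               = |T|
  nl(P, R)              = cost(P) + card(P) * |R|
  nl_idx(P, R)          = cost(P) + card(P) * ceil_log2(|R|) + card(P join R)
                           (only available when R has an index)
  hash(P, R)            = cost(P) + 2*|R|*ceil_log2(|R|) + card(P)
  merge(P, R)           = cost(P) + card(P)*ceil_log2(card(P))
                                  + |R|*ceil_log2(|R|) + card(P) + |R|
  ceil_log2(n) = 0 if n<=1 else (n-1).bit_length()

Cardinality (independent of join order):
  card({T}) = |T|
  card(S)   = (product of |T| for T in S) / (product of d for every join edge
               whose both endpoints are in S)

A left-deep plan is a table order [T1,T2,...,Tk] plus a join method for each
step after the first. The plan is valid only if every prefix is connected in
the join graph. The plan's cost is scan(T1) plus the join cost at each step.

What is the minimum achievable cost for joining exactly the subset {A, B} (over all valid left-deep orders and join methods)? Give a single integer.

Selinger DP over subsets of {A,B}:
  {A}: scan cost=40, card=40
  {B}: scan cost=150, card=150
  {AB}: card=600; try (A,hash)→780, (B,nl_idx)→960, (B,merge)→1670, (A,merge)→1780, (B,hash)→2480, (B,nl)→6040 …(+1); best=780 via (A,hash)

780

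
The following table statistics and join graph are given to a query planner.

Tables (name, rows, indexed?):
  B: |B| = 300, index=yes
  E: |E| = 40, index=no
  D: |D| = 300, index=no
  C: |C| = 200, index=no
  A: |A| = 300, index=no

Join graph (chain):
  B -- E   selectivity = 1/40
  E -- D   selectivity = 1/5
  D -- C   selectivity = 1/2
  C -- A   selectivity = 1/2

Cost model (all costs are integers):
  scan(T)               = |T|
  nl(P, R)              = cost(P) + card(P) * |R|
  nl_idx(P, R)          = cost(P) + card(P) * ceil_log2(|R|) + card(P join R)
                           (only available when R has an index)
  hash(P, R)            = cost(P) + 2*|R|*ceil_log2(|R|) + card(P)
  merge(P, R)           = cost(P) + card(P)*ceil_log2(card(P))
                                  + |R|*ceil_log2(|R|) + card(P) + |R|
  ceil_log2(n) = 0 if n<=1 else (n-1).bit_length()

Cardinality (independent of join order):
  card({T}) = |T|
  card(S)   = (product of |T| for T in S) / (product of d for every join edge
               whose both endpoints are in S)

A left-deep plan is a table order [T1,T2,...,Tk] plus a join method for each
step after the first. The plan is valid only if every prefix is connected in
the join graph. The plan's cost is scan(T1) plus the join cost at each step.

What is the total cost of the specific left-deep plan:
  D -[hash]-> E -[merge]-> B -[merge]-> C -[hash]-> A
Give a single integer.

step 1: scan D: cost=300, card=300
step 2: join E via hash
    card(P join E) = 300*40/(5) = 2400
    cost = 300 + 2*40*6 + 300 = 1080
step 3: join B via merge
    card(P join B) = 2400*300/(40) = 18000
    cost = 1080 + 2400*12 + 300*9 + 2400 + 300 = 35280
step 4: join C via merge
    card(P join C) = 18000*200/(2) = 1800000
    cost = 35280 + 18000*15 + 200*8 + 18000 + 200 = 325080
step 5: join A via hash
    card(P join A) = 1800000*300/(2) = 270000000
    cost = 325080 + 2*300*9 + 1800000 = 2130480

2130480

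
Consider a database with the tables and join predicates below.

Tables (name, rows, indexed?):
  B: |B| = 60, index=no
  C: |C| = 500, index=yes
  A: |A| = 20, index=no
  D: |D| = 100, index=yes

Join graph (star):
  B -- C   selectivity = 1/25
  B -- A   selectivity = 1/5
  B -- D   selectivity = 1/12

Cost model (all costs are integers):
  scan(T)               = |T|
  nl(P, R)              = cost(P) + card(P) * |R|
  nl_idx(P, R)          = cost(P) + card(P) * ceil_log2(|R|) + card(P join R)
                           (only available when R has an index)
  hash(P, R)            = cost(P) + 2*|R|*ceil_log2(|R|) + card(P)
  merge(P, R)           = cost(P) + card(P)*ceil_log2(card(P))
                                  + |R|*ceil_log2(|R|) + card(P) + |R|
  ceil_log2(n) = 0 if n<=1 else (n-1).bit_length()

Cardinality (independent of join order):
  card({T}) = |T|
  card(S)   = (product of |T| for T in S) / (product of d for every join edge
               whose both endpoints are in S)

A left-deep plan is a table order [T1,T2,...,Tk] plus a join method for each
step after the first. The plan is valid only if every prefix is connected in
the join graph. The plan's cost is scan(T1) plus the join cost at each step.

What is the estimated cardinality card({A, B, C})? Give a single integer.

Tables in S: A(20), B(60), C(500)
Edges inside S: B-C(d=25), B-A(d=5)
numerator = 20 * 60 * 500 = 600000
denominator = 25 * 5 = 125
card(S) = 600000 / 125 = 4800

4800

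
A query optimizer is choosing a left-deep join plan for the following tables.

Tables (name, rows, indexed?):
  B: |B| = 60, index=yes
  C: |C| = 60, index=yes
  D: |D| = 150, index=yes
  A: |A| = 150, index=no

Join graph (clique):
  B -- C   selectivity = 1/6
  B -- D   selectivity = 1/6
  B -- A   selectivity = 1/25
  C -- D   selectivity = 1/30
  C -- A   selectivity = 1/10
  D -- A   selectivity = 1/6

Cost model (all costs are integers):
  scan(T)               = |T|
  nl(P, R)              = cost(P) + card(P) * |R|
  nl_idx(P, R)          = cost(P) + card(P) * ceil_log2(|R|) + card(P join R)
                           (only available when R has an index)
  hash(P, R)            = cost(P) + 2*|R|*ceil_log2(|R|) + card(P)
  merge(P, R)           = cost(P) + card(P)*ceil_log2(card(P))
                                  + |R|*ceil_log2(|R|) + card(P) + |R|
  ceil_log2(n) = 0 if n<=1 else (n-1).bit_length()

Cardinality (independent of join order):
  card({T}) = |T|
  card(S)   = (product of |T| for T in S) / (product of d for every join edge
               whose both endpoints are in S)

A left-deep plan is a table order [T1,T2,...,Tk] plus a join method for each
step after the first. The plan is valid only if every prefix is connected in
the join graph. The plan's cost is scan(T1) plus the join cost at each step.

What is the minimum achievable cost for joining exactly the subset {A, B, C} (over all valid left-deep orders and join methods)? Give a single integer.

2100

Selinger DP over subsets of {A,B,C}:
  {B}: scan cost=60, card=60
  {C}: scan cost=60, card=60
  {A}: scan cost=150, card=150
  {BC}: card=600; try (C,hash)→840, (B,hash)→840, (C,merge)→900, (B,merge)→900, (C,nl_idx)→1020, (B,nl_idx)→1020 …(+2); best=840 via (C,hash)
  {AB}: card=360; try (B,hash)→1020, (B,nl_idx)→1410, (A,merge)→1830, (B,merge)→1920, (A,hash)→2520, (A,nl)→9060 …(+1); best=1020 via (B,hash)
  {AC}: card=900; try (C,hash)→1020, (A,merge)→1830, (C,merge)→1920, (C,nl_idx)→1950, (A,hash)→2520, (A,nl)→9060 …(+1); best=1020 via (C,hash)
  {ABC}: card=360; try (C,hash)→2100, (B,hash)→2640, (C,nl_idx)→3540, (A,hash)→3840, (C,merge)→5040, (B,nl_idx)→6780 …(+5); best=2100 via (C,hash)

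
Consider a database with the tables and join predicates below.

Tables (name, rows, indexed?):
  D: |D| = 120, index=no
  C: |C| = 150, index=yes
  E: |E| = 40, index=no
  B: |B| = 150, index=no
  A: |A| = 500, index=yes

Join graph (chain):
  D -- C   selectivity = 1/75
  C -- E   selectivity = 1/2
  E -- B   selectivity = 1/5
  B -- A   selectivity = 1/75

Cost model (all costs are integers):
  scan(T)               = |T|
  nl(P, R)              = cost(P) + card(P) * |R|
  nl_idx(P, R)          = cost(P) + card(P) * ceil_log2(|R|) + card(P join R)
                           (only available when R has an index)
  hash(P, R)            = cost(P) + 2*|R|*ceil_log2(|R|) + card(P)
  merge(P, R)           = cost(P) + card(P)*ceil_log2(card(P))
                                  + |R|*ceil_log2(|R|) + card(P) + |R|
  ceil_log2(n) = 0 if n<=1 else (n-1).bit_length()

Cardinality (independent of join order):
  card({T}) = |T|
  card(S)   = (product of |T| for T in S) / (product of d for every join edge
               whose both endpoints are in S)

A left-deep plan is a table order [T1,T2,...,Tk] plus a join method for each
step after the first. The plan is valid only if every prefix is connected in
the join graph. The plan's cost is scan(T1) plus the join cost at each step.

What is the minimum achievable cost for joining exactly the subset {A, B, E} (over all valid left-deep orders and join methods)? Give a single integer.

3980

Selinger DP over subsets of {A,B,E}:
  {E}: scan cost=40, card=40
  {B}: scan cost=150, card=150
  {A}: scan cost=500, card=500
  {BE}: card=1200; try (E,hash)→780, (B,merge)→1670, (E,merge)→1780, (B,hash)→2480, (B,nl)→6040, (E,nl)→6150; best=780 via (E,hash)
  {AB}: card=1000; try (A,nl_idx)→2500, (B,hash)→3400, (A,merge)→6500, (B,merge)→6850, (A,hash)→9300, (A,nl)→75150 …(+1); best=2500 via (A,nl_idx)
  {ABE}: card=8000; try (E,hash)→3980, (A,hash)→10980, (E,merge)→13780, (A,nl_idx)→19580, (A,merge)→20180, (E,nl)→42500 …(+1); best=3980 via (E,hash)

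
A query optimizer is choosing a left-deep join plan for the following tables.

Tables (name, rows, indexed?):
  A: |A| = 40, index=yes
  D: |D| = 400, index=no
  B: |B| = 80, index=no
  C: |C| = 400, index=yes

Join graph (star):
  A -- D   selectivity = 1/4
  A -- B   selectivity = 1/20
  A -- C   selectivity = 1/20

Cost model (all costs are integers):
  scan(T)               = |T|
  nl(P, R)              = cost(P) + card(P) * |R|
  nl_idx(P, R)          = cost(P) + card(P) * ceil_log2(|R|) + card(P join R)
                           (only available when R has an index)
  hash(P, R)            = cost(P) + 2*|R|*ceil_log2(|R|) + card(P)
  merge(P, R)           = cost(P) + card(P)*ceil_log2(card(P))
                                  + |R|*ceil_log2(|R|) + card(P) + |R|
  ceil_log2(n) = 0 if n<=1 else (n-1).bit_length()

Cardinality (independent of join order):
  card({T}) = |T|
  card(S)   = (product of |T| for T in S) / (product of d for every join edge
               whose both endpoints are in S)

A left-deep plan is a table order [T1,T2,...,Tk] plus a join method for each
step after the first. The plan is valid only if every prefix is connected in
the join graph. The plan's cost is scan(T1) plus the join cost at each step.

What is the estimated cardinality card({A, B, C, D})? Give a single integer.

320000

Tables in S: A(40), B(80), C(400), D(400)
Edges inside S: A-D(d=4), A-B(d=20), A-C(d=20)
numerator = 40 * 80 * 400 * 400 = 512000000
denominator = 4 * 20 * 20 = 1600
card(S) = 512000000 / 1600 = 320000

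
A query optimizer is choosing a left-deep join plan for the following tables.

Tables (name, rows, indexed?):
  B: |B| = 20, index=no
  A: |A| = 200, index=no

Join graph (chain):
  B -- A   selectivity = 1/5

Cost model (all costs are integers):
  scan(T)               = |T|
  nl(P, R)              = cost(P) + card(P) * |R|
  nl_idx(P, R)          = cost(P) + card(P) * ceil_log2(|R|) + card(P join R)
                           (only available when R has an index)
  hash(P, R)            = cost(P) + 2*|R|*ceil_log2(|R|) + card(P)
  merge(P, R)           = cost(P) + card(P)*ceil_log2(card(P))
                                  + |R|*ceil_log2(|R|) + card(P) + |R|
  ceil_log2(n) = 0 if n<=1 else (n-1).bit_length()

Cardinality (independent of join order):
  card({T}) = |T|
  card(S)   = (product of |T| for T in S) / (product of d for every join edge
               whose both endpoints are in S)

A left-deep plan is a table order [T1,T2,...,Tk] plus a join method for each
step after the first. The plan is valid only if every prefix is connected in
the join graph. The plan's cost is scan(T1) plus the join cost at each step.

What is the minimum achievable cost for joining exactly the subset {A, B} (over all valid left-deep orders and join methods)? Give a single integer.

600

Selinger DP over subsets of {A,B}:
  {B}: scan cost=20, card=20
  {A}: scan cost=200, card=200
  {AB}: card=800; try (B,hash)→600, (A,merge)→1940, (B,merge)→2120, (A,hash)→3240, (A,nl)→4020, (B,nl)→4200; best=600 via (B,hash)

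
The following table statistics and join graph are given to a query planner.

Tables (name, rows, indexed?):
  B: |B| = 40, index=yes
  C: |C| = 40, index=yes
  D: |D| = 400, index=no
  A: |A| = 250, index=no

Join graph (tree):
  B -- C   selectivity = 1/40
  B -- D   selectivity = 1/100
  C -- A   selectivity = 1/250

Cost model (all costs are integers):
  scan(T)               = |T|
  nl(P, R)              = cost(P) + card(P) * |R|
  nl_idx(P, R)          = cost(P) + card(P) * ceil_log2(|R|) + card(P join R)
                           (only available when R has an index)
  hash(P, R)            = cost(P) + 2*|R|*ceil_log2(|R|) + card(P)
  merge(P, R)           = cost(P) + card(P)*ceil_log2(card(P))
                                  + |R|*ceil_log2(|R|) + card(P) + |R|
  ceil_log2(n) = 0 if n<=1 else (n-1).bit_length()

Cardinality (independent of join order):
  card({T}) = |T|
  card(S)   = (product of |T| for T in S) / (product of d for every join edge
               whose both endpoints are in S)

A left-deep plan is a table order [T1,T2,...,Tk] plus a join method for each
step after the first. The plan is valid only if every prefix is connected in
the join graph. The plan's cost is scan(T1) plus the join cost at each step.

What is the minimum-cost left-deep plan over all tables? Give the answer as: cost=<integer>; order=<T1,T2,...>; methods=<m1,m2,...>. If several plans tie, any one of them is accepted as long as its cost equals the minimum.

Selinger DP (subsets sized 1..n):
  {B}: scan cost=40, card=40
  {C}: scan cost=40, card=40
  {D}: scan cost=400, card=400
  {A}: scan cost=250, card=250
  {BC}: card=40; try (C,nl_idx)→320, (B,nl_idx)→320, (C,hash)→560, (B,hash)→560, (C,merge)→600, (B,merge)→600 …(+2); best=320 via (C,nl_idx)
  {BD}: card=160; try (B,hash)→1280, (B,nl_idx)→2960, (D,merge)→4320, (B,merge)→4680, (D,hash)→7280, (D,nl)→16040 …(+1); best=1280 via (B,hash)
  {AC}: card=40; try (C,hash)→980, (C,nl_idx)→1790, (A,merge)→2570, (C,merge)→2780, (A,hash)→4080, (A,nl)→10040 …(+1); best=980 via (C,hash)
  {BCD}: card=160; try (C,hash)→1920, (C,nl_idx)→2400, (C,merge)→3000, (D,merge)→4600, (D,hash)→7560, (C,nl)→7680 …(+1); best=1920 via (C,hash)
  {ABC}: card=40; try (B,nl_idx)→1260, (B,hash)→1500, (B,merge)→1540, (B,nl)→2580, (A,merge)→2850, (A,hash)→4360 …(+1); best=1260 via (B,nl_idx)
  {ABCD}: card=160; try (D,merge)→5540, (A,merge)→5610, (A,hash)→6080, (D,hash)→8500, (D,nl)→17260, (A,nl)→41920; best=5540 via (D,merge)

cost=5540; order=A,C,B,D; methods=hash,nl_idx,merge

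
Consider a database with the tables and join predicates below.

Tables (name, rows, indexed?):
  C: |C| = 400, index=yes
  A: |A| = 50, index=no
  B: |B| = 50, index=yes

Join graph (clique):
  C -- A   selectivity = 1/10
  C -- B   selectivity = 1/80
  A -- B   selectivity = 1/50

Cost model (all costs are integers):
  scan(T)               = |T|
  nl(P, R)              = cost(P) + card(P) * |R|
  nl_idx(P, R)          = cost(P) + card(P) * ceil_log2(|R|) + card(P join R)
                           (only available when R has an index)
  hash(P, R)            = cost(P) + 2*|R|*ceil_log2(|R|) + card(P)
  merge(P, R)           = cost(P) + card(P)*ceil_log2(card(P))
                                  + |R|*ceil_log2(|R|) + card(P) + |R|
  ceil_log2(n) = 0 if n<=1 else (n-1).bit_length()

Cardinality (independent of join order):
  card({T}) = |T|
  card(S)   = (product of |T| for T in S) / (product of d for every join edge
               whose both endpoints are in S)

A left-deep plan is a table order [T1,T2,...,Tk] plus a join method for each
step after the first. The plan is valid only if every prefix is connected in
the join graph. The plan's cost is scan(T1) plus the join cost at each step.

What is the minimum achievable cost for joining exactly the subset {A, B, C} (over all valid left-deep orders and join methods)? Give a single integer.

875

Selinger DP over subsets of {A,B,C}:
  {C}: scan cost=400, card=400
  {A}: scan cost=50, card=50
  {B}: scan cost=50, card=50
  {AC}: card=2000; try (A,hash)→1400, (C,nl_idx)→2500, (C,merge)→4400, (A,merge)→4750, (C,hash)→7300, (C,nl)→20050 …(+1); best=1400 via (A,hash)
  {BC}: card=250; try (C,nl_idx)→750, (B,hash)→1400, (B,nl_idx)→3050, (C,merge)→4400, (B,merge)→4750, (C,hash)→7300 …(+2); best=750 via (C,nl_idx)
  {AB}: card=50; try (B,nl_idx)→400, (B,hash)→700, (A,hash)→700, (B,merge)→750, (A,merge)→750, (B,nl)→2550 …(+1); best=400 via (B,nl_idx)
  {ABC}: card=25; try (C,nl_idx)→875, (A,hash)→1600, (A,merge)→3350, (B,hash)→4000, (C,merge)→4750, (C,hash)→7650 …(+5); best=875 via (C,nl_idx)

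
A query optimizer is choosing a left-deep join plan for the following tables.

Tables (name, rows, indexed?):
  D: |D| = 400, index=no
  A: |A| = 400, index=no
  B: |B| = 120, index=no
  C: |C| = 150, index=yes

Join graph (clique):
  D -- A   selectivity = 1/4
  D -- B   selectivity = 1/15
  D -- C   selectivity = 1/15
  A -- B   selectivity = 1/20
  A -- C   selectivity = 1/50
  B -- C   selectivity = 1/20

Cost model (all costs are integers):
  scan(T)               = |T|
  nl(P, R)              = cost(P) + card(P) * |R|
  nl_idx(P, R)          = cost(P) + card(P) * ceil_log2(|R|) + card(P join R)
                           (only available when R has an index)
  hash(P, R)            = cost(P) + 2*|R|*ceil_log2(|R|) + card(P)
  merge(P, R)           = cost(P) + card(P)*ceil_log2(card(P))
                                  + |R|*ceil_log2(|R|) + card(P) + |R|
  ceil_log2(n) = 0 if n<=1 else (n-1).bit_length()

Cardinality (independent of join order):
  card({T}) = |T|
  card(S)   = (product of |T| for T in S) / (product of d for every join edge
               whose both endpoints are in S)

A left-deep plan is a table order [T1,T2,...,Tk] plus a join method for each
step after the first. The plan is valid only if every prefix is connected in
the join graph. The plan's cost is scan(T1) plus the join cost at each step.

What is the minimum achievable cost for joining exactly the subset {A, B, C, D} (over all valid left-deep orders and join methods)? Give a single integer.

13640

Selinger DP over subsets of {A,B,C,D}:
  {D}: scan cost=400, card=400
  {A}: scan cost=400, card=400
  {B}: scan cost=120, card=120
  {C}: scan cost=150, card=150
  {AD}: card=40000; try (D,hash)→8000, (A,hash)→8000, (D,merge)→8400, (A,merge)→8400, (D,nl)→160400, (A,nl)→160400; best=8000 via (D,hash)
  {BD}: card=3200; try (B,hash)→2480, (D,merge)→5080, (B,merge)→5360, (D,hash)→7440, (D,nl)→48120, (B,nl)→48400; best=2480 via (B,hash)
  {CD}: card=4000; try (C,hash)→3200, (D,merge)→5500, (C,merge)→5750, (D,hash)→7500, (C,nl_idx)→7600, (D,nl)→60150 …(+1); best=3200 via (C,hash)
  {AB}: card=2400; try (B,hash)→2480, (A,merge)→5080, (B,merge)→5360, (A,hash)→7440, (A,nl)→48120, (B,nl)→48400; best=2480 via (B,hash)
  {AC}: card=1200; try (C,hash)→3200, (C,nl_idx)→4800, (A,merge)→5500, (C,merge)→5750, (A,hash)→7500, (A,nl)→60150 …(+1); best=3200 via (C,hash)
  {BC}: card=900; try (C,nl_idx)→1980, (B,hash)→1980, (C,merge)→2430, (B,merge)→2460, (C,hash)→2640, (C,nl)→18120 …(+1); best=1980 via (C,nl_idx)
  {ABD}: card=16000; try (D,hash)→12080, (A,hash)→12880, (D,merge)→37680, (A,merge)→48080, (B,hash)→49680, (B,merge)→688960 …(+3); best=12080 via (D,hash)
  {ACD}: card=8000; try (D,hash)→11600, (A,hash)→14400, (D,merge)→21600, (C,hash)→50400, (A,merge)→59200, (C,nl_idx)→336000 …(+4); best=11600 via (D,hash)
  {BCD}: card=1600; try (C,hash)→8080, (B,hash)→8880, (D,hash)→10080, (D,merge)→15880, (C,nl_idx)→29680, (C,merge)→45430 …(+4); best=8080 via (C,hash)
  {ABC}: card=360; try (B,hash)→6080, (C,hash)→7280, (A,hash)→10080, (A,merge)→15880, (B,merge)→18560, (C,nl_idx)→22040 …(+4); best=6080 via (B,hash)
  {ABCD}: card=160; try (D,hash)→13640, (D,merge)→13680, (A,hash)→16880, (B,hash)→21280, (C,hash)→30480, (A,merge)→31280 …(+7); best=13640 via (D,hash)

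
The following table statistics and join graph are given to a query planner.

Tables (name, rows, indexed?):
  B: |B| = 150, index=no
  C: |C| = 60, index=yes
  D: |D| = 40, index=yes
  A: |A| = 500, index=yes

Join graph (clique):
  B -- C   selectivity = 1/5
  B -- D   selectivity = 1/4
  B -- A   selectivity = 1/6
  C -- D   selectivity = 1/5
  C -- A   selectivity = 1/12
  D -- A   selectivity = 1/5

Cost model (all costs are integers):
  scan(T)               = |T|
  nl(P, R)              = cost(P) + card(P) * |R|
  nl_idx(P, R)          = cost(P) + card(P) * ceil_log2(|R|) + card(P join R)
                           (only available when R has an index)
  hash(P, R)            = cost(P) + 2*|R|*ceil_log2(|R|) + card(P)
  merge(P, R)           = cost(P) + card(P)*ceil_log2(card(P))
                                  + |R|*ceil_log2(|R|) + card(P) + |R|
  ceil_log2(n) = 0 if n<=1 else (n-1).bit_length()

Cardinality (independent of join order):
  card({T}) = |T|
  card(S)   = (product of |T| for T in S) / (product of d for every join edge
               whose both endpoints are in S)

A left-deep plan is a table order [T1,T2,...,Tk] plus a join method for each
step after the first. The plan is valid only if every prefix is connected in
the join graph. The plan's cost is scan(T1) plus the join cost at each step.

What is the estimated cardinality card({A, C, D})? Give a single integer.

Tables in S: A(500), C(60), D(40)
Edges inside S: C-D(d=5), C-A(d=12), D-A(d=5)
numerator = 500 * 60 * 40 = 1200000
denominator = 5 * 12 * 5 = 300
card(S) = 1200000 / 300 = 4000

4000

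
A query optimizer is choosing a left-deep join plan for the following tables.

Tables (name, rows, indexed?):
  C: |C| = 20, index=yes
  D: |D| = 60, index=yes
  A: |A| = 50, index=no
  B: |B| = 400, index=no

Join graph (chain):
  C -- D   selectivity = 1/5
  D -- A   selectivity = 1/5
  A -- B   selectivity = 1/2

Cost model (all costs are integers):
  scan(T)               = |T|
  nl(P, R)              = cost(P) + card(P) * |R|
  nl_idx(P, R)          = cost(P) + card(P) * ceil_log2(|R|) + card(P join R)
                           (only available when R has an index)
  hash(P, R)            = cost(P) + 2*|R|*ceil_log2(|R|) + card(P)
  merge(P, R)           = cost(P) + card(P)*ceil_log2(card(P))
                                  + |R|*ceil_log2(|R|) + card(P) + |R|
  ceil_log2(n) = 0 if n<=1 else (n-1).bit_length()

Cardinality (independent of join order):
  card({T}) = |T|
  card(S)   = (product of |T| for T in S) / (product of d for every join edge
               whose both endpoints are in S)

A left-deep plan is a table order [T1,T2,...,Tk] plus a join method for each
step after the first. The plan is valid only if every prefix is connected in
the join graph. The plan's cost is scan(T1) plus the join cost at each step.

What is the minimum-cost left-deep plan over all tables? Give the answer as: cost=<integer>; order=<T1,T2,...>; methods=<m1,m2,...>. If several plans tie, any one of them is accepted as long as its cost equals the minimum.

Selinger DP (subsets sized 1..n):
  {C}: scan cost=20, card=20
  {D}: scan cost=60, card=60
  {A}: scan cost=50, card=50
  {B}: scan cost=400, card=400
  {CD}: card=240; try (C,hash)→320, (D,nl_idx)→380, (D,merge)→560, (C,merge)→600, (C,nl_idx)→600, (D,hash)→760 …(+2); best=320 via (C,hash)
  {AD}: card=600; try (A,hash)→720, (D,hash)→820, (D,merge)→820, (A,merge)→830, (D,nl_idx)→950, (D,nl)→3050 …(+1); best=720 via (A,hash)
  {AB}: card=10000; try (A,hash)→1400, (B,merge)→4400, (A,merge)→4750, (B,hash)→7300, (B,nl)→20050, (A,nl)→20400; best=1400 via (A,hash)
  {ACD}: card=2400; try (A,hash)→1160, (C,hash)→1520, (A,merge)→2830, (C,nl_idx)→6120, (C,merge)→7440, (A,nl)→12320 …(+1); best=1160 via (A,hash)
  {ABD}: card=120000; try (B,hash)→8520, (B,merge)→11320, (D,hash)→12120, (D,merge)→151820, (D,nl_idx)→181400, (B,nl)→240720 …(+1); best=8520 via (B,hash)
  {ABCD}: card=480000; try (B,hash)→10760, (B,merge)→36360, (C,hash)→128720, (B,nl)→961160, (C,nl_idx)→1088520, (C,merge)→2168640 …(+1); best=10760 via (B,hash)

cost=10760; order=D,C,A,B; methods=hash,hash,hash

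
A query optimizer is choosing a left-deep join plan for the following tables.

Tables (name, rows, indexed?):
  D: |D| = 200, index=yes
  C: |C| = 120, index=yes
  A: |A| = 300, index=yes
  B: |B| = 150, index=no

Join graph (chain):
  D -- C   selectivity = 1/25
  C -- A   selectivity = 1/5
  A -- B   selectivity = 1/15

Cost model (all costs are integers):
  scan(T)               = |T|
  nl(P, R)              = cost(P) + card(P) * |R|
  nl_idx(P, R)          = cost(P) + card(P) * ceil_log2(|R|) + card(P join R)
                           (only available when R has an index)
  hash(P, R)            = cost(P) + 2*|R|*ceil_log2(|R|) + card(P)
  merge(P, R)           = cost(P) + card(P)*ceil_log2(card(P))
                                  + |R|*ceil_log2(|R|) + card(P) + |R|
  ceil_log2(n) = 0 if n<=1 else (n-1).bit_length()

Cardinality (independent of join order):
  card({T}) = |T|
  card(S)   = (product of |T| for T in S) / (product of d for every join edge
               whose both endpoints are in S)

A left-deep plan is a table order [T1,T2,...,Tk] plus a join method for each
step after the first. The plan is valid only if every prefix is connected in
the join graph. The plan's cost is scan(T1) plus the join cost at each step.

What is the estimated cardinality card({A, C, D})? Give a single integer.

Tables in S: A(300), C(120), D(200)
Edges inside S: D-C(d=25), C-A(d=5)
numerator = 300 * 120 * 200 = 7200000
denominator = 25 * 5 = 125
card(S) = 7200000 / 125 = 57600

57600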